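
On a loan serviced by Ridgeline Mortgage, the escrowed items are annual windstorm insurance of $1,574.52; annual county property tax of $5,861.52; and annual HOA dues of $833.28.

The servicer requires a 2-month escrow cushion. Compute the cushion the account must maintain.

$1,378.22

Windstorm insurance = $1,574.52 annually
County property tax = $5,861.52 annually
HOA dues = $833.28 annually
Total annual escrow = $1,574.52 + $5,861.52 + $833.28 = $8,269.32
Per month = $8,269.32 ÷ 12 = $689.11
Required cushion = 2 × $689.11 = $1,378.22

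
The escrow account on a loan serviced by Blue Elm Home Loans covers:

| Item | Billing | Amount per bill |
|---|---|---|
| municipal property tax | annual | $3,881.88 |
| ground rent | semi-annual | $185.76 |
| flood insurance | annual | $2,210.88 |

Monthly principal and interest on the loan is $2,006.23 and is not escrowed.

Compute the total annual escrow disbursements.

Municipal property tax: $3,881.88 per year
Ground rent: $185.76 × 2 = $371.52 per year
Flood insurance: $2,210.88 per year
Yearly total = $3,881.88 + $371.52 + $2,210.88 = $6,464.28

$6,464.28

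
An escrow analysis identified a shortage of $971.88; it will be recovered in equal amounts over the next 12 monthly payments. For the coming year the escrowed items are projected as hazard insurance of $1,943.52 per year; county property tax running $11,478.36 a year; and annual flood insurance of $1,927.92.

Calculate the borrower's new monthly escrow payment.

Hazard insurance = $1,943.52/yr
County property tax = $11,478.36/yr
Flood insurance = $1,927.92/yr
Total per year = $15,349.80
Base monthly escrow = $15,349.80 / 12 = $1,279.15
Shortage per month = $971.88 ÷ 12 = $80.99
New monthly escrow = $1,279.15 + $80.99 = $1,360.14

$1,360.14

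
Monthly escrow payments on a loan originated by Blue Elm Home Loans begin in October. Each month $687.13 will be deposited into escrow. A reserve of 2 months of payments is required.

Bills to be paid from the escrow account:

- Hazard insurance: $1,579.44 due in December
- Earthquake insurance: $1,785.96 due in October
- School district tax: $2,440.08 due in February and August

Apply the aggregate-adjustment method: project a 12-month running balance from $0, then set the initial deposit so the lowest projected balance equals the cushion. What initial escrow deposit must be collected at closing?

$3,744.09

Cushion = 2 × $687.13 = $1,374.26
Trial balance (start $0, +$687.13 each month, − disbursements):
  Oct: +$687.13 − $1,785.96 → -$1,098.83
  Nov: +$687.13 → -$411.70
  Dec: +$687.13 − $1,579.44 → -$1,304.01
  Jan: +$687.13 → -$616.88
  Feb: +$687.13 − $2,440.08 → -$2,369.83
  Mar: +$687.13 → -$1,682.70
  Apr: +$687.13 → -$995.57
  May: +$687.13 → -$308.44
  Jun: +$687.13 → $378.69
  Jul: +$687.13 → $1,065.82
  Aug: +$687.13 − $2,440.08 → -$687.13
  Sep: +$687.13 → $0.00
Lowest trial balance = -$2,369.83 (Feb)
Initial deposit = cushion − low point = $1,374.26 − (-$2,369.83) = $3,744.09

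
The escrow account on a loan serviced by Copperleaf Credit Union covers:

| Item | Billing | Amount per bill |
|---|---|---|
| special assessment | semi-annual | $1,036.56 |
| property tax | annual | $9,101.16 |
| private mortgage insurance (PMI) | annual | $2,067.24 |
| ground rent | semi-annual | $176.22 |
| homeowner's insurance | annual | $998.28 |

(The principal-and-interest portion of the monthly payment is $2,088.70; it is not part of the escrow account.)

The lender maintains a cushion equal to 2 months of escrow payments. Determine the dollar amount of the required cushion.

Special assessment = $1,036.56 × 2 = $2,073.12 annually
Property tax = $9,101.16 annually
Private mortgage insurance (PMI) = $2,067.24 annually
Ground rent = $176.22 × 2 = $352.44 annually
Homeowner's insurance = $998.28 annually
Total per year = $2,073.12 + $9,101.16 + $2,067.24 + $352.44 + $998.28 = $14,592.24
Monthly escrow = $14,592.24 / 12 = $1,216.02
Cushion = 2 × $1,216.02 = $2,432.04

$2,432.04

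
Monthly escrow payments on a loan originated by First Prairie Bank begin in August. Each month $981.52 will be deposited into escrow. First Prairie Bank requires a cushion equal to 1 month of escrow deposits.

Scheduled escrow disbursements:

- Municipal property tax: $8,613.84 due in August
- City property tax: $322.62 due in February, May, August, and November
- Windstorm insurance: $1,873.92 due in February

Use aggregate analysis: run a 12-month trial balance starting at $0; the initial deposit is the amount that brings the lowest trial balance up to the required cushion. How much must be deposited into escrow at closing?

$8,936.46

Cushion = 1 × $981.52 = $981.52
Trial balance (start $0, +$981.52 each month, − disbursements):
  Aug: +$981.52 − $8,936.46 → -$7,954.94
  Sep: +$981.52 → -$6,973.42
  Oct: +$981.52 → -$5,991.90
  Nov: +$981.52 − $322.62 → -$5,333.00
  Dec: +$981.52 → -$4,351.48
  Jan: +$981.52 → -$3,369.96
  Feb: +$981.52 − $2,196.54 → -$4,584.98
  Mar: +$981.52 → -$3,603.46
  Apr: +$981.52 → -$2,621.94
  May: +$981.52 − $322.62 → -$1,963.04
  Jun: +$981.52 → -$981.52
  Jul: +$981.52 → $0.00
Lowest trial balance = -$7,954.94 (Aug)
Initial deposit = cushion − low point = $981.52 − (-$7,954.94) = $8,936.46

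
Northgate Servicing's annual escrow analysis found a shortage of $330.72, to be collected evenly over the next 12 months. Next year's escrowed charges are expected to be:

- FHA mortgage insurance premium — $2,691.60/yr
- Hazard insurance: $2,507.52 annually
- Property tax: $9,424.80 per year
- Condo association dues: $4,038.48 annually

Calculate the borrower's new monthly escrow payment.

FHA mortgage insurance premium: $2,691.60 per year
Hazard insurance: $2,507.52 per year
Property tax: $9,424.80 per year
Condo association dues: $4,038.48 per year
Total per year = $18,662.40
Monthly = $18,662.40 ÷ 12 = $1,555.20
Monthly shortage recovery: $330.72 / 12 = $27.56
New monthly escrow = $1,555.20 + $27.56 = $1,582.76

$1,582.76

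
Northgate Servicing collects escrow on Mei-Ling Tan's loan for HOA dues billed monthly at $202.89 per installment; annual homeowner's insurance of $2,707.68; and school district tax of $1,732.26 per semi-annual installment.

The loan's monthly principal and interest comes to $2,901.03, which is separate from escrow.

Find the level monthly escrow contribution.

$717.24

HOA dues: $202.89 × 12 = $2,434.68 annually
Homeowner's insurance: $2,707.68 annually
School district tax: $1,732.26 × 2 = $3,464.52 annually
Total per year = $8,606.88
Monthly = $8,606.88 ÷ 12 = $717.24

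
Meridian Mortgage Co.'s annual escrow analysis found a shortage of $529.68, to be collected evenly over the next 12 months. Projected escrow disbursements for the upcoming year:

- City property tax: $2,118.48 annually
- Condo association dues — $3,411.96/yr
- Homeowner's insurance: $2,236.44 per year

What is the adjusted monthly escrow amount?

City property tax — $2,118.48 per year
Condo association dues — $3,411.96 per year
Homeowner's insurance — $2,236.44 per year
Combined annual = $7,766.88
Monthly escrow = $7,766.88 ÷ 12 = $647.24
Shortage per month = $529.68 / 12 = $44.14
Adjusted monthly = $647.24 + $44.14 = $691.38

$691.38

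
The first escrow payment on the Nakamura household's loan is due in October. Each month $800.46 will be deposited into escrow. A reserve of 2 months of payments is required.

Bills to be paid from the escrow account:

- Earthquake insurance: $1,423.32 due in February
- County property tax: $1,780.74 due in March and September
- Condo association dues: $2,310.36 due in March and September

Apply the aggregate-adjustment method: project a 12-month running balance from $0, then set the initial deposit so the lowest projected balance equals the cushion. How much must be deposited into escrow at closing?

Cushion = 2 × $800.46 = $1,600.92
Trial balance (start $0, +$800.46 each month, − disbursements):
  Oct: +$800.46 → $800.46
  Nov: +$800.46 → $1,600.92
  Dec: +$800.46 → $2,401.38
  Jan: +$800.46 → $3,201.84
  Feb: +$800.46 − $1,423.32 → $2,578.98
  Mar: +$800.46 − $4,091.10 → -$711.66
  Apr: +$800.46 → $88.80
  May: +$800.46 → $889.26
  Jun: +$800.46 → $1,689.72
  Jul: +$800.46 → $2,490.18
  Aug: +$800.46 → $3,290.64
  Sep: +$800.46 − $4,091.10 → $0.00
Lowest trial balance = -$711.66 (Mar)
Initial deposit = cushion − low point = $1,600.92 − (-$711.66) = $2,312.58

$2,312.58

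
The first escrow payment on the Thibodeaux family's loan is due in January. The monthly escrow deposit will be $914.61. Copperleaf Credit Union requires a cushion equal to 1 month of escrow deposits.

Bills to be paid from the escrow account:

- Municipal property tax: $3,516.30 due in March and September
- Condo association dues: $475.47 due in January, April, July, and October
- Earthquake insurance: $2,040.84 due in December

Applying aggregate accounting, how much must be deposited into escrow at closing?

$2,162.55

Cushion = 1 × $914.61 = $914.61
Trial balance (start $0, +$914.61 each month, − disbursements):
  Jan: +$914.61 − $475.47 → $439.14
  Feb: +$914.61 → $1,353.75
  Mar: +$914.61 − $3,516.30 → -$1,247.94
  Apr: +$914.61 − $475.47 → -$808.80
  May: +$914.61 → $105.81
  Jun: +$914.61 → $1,020.42
  Jul: +$914.61 − $475.47 → $1,459.56
  Aug: +$914.61 → $2,374.17
  Sep: +$914.61 − $3,516.30 → -$227.52
  Oct: +$914.61 − $475.47 → $211.62
  Nov: +$914.61 → $1,126.23
  Dec: +$914.61 − $2,040.84 → $0.00
Lowest trial balance = -$1,247.94 (Mar)
Initial deposit = cushion − low point = $914.61 − (-$1,247.94) = $2,162.55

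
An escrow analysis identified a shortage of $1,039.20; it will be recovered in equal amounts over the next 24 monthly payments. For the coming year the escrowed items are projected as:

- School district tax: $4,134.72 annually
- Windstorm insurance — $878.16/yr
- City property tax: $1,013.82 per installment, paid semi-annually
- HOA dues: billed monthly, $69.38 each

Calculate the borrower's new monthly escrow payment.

School district tax — $4,134.72 per year
Windstorm insurance — $878.16 per year
City property tax — $1,013.82 × 2 = $2,027.64 per year
HOA dues — $69.38 × 12 = $832.56 per year
Annual escrow total = $4,134.72 + $878.16 + $2,027.64 + $832.56 = $7,873.08
Base monthly escrow = $7,873.08 ÷ 12 = $656.09
Shortage per month = $1,039.20 / 24 = $43.30
New monthly escrow = $656.09 + $43.30 = $699.39

$699.39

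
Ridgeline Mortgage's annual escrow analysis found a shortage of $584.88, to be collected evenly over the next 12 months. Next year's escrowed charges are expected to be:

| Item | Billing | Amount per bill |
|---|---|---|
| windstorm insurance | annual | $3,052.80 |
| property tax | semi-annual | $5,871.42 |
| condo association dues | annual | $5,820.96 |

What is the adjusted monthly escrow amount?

$1,766.79

Windstorm insurance — $3,052.80 per year
Property tax — $5,871.42 × 2 = $11,742.84 per year
Condo association dues — $5,820.96 per year
Annual escrow total = $20,616.60
Monthly escrow = $20,616.60 ÷ 12 = $1,718.05
Monthly shortage recovery: $584.88 ÷ 12 = $48.74
New monthly escrow = $1,718.05 + $48.74 = $1,766.79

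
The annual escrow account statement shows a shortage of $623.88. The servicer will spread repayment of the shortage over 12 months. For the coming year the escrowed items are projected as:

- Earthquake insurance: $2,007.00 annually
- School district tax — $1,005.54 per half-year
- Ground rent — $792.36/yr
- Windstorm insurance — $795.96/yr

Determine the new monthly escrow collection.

$519.19

Earthquake insurance — $2,007.00 annually
School district tax — $1,005.54 × 2 = $2,011.08 annually
Ground rent — $792.36 annually
Windstorm insurance — $795.96 annually
Total per year = $2,007.00 + $2,011.08 + $792.36 + $795.96 = $5,606.40
Monthly = $5,606.40 / 12 = $467.20
Shortage spread = $623.88 ÷ 12 = $51.99/mo
New monthly escrow = $467.20 + $51.99 = $519.19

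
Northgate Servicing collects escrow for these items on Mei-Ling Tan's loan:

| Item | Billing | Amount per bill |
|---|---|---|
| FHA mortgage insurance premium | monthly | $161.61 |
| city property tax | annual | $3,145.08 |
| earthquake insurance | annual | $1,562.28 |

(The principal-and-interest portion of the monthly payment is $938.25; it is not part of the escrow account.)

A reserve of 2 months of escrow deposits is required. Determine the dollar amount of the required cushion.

FHA mortgage insurance premium = $161.61 × 12 = $1,939.32 annually
City property tax = $3,145.08 annually
Earthquake insurance = $1,562.28 annually
Total annual escrow = $6,646.68
Per month = $6,646.68 / 12 = $553.89
Reserve = 2 × $553.89 = $1,107.78

$1,107.78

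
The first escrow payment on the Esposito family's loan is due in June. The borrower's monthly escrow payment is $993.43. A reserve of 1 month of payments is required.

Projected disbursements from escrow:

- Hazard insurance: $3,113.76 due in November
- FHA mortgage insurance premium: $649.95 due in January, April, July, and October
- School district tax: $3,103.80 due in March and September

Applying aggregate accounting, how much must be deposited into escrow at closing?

$2,550.31

Cushion = 1 × $993.43 = $993.43
Trial balance (start $0, +$993.43 each month, − disbursements):
  Jun: +$993.43 → $993.43
  Jul: +$993.43 − $649.95 → $1,336.91
  Aug: +$993.43 → $2,330.34
  Sep: +$993.43 − $3,103.80 → $219.97
  Oct: +$993.43 − $649.95 → $563.45
  Nov: +$993.43 − $3,113.76 → -$1,556.88
  Dec: +$993.43 → -$563.45
  Jan: +$993.43 − $649.95 → -$219.97
  Feb: +$993.43 → $773.46
  Mar: +$993.43 − $3,103.80 → -$1,336.91
  Apr: +$993.43 − $649.95 → -$993.43
  May: +$993.43 → $0.00
Lowest trial balance = -$1,556.88 (Nov)
Initial deposit = cushion − low point = $993.43 − (-$1,556.88) = $2,550.31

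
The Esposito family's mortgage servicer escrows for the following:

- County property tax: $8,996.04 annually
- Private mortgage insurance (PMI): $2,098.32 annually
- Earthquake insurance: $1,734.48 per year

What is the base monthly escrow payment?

County property tax = $8,996.04/yr
Private mortgage insurance (PMI) = $2,098.32/yr
Earthquake insurance = $1,734.48/yr
Annual escrow total = $8,996.04 + $2,098.32 + $1,734.48 = $12,828.84
Per month = $12,828.84 ÷ 12 = $1,069.07

$1,069.07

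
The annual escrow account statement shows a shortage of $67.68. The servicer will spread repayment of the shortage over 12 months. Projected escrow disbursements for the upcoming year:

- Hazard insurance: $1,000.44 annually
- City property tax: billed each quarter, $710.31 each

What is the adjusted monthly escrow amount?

$325.78

Hazard insurance — $1,000.44 annually
City property tax — $710.31 × 4 = $2,841.24 annually
Yearly total = $3,841.68
Base monthly escrow = $3,841.68 ÷ 12 = $320.14
Monthly shortage recovery: $67.68 / 12 = $5.64
Adjusted monthly = $320.14 + $5.64 = $325.78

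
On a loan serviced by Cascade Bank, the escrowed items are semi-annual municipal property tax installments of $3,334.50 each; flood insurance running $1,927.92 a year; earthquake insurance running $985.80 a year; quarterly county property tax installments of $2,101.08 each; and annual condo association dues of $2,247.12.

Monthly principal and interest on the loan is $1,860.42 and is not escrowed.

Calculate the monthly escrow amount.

Municipal property tax: $3,334.50 × 2 = $6,669.00 per year
Flood insurance: $1,927.92 per year
Earthquake insurance: $985.80 per year
County property tax: $2,101.08 × 4 = $8,404.32 per year
Condo association dues: $2,247.12 per year
Combined annual = $6,669.00 + $1,927.92 + $985.80 + $8,404.32 + $2,247.12 = $20,234.16
Per month = $20,234.16 ÷ 12 = $1,686.18

$1,686.18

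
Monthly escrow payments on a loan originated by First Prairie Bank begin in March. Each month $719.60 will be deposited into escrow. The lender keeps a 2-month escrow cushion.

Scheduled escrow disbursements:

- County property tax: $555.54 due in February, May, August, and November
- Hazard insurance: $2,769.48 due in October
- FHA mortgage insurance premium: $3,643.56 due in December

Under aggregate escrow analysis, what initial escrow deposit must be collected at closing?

Cushion = 2 × $719.60 = $1,439.20
Trial balance (start $0, +$719.60 each month, − disbursements):
  Mar: +$719.60 → $719.60
  Apr: +$719.60 → $1,439.20
  May: +$719.60 − $555.54 → $1,603.26
  Jun: +$719.60 → $2,322.86
  Jul: +$719.60 → $3,042.46
  Aug: +$719.60 − $555.54 → $3,206.52
  Sep: +$719.60 → $3,926.12
  Oct: +$719.60 − $2,769.48 → $1,876.24
  Nov: +$719.60 − $555.54 → $2,040.30
  Dec: +$719.60 − $3,643.56 → -$883.66
  Jan: +$719.60 → -$164.06
  Feb: +$719.60 − $555.54 → $0.00
Lowest trial balance = -$883.66 (Dec)
Initial deposit = cushion − low point = $1,439.20 − (-$883.66) = $2,322.86

$2,322.86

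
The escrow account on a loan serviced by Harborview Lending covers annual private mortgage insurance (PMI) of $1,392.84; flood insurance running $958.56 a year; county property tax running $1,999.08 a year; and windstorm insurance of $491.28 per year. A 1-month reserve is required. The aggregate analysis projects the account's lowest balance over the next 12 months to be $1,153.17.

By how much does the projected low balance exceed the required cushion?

Private mortgage insurance (PMI) — $1,392.84 annually
Flood insurance — $958.56 annually
County property tax — $1,999.08 annually
Windstorm insurance — $491.28 annually
Total per year = $4,841.76
Base monthly escrow = $4,841.76 / 12 = $403.48
Required cushion = 1 × $403.48 = $403.48
Surplus = $1,153.17 − $403.48 = $749.69

$749.69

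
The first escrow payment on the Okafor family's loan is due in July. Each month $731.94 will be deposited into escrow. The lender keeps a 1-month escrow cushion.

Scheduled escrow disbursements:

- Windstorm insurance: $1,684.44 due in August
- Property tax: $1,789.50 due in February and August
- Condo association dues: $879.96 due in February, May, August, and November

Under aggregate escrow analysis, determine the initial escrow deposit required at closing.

Cushion = 1 × $731.94 = $731.94
Trial balance (start $0, +$731.94 each month, − disbursements):
  Jul: +$731.94 → $731.94
  Aug: +$731.94 − $4,353.90 → -$2,890.02
  Sep: +$731.94 → -$2,158.08
  Oct: +$731.94 → -$1,426.14
  Nov: +$731.94 − $879.96 → -$1,574.16
  Dec: +$731.94 → -$842.22
  Jan: +$731.94 → -$110.28
  Feb: +$731.94 − $2,669.46 → -$2,047.80
  Mar: +$731.94 → -$1,315.86
  Apr: +$731.94 → -$583.92
  May: +$731.94 − $879.96 → -$731.94
  Jun: +$731.94 → $0.00
Lowest trial balance = -$2,890.02 (Aug)
Initial deposit = cushion − low point = $731.94 − (-$2,890.02) = $3,621.96

$3,621.96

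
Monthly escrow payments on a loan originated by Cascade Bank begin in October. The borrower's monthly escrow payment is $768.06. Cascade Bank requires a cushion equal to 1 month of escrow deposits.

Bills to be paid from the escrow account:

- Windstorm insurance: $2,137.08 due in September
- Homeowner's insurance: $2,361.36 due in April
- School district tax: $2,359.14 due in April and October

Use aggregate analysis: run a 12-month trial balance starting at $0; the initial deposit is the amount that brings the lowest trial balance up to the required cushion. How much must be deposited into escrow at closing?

Cushion = 1 × $768.06 = $768.06
Trial balance (start $0, +$768.06 each month, − disbursements):
  Oct: +$768.06 − $2,359.14 → -$1,591.08
  Nov: +$768.06 → -$823.02
  Dec: +$768.06 → -$54.96
  Jan: +$768.06 → $713.10
  Feb: +$768.06 → $1,481.16
  Mar: +$768.06 → $2,249.22
  Apr: +$768.06 − $4,720.50 → -$1,703.22
  May: +$768.06 → -$935.16
  Jun: +$768.06 → -$167.10
  Jul: +$768.06 → $600.96
  Aug: +$768.06 → $1,369.02
  Sep: +$768.06 − $2,137.08 → $0.00
Lowest trial balance = -$1,703.22 (Apr)
Initial deposit = cushion − low point = $768.06 − (-$1,703.22) = $2,471.28

$2,471.28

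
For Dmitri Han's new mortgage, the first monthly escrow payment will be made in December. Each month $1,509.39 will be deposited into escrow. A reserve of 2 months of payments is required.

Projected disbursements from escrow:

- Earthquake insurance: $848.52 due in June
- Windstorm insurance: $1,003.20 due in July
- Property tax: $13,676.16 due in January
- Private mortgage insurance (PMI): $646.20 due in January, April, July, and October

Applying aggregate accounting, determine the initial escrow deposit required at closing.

$14,322.36

Cushion = 2 × $1,509.39 = $3,018.78
Trial balance (start $0, +$1,509.39 each month, − disbursements):
  Dec: +$1,509.39 → $1,509.39
  Jan: +$1,509.39 − $14,322.36 → -$11,303.58
  Feb: +$1,509.39 → -$9,794.19
  Mar: +$1,509.39 → -$8,284.80
  Apr: +$1,509.39 − $646.20 → -$7,421.61
  May: +$1,509.39 → -$5,912.22
  Jun: +$1,509.39 − $848.52 → -$5,251.35
  Jul: +$1,509.39 − $1,649.40 → -$5,391.36
  Aug: +$1,509.39 → -$3,881.97
  Sep: +$1,509.39 → -$2,372.58
  Oct: +$1,509.39 − $646.20 → -$1,509.39
  Nov: +$1,509.39 → $0.00
Lowest trial balance = -$11,303.58 (Jan)
Initial deposit = cushion − low point = $3,018.78 − (-$11,303.58) = $14,322.36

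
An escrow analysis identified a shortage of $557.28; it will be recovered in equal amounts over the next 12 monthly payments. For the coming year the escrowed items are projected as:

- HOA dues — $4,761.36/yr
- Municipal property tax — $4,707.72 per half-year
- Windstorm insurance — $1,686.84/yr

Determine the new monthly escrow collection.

$1,368.41

HOA dues — $4,761.36 annually
Municipal property tax — $4,707.72 × 2 = $9,415.44 annually
Windstorm insurance — $1,686.84 annually
Annual escrow total = $4,761.36 + $9,415.44 + $1,686.84 = $15,863.64
Per month = $15,863.64 / 12 = $1,321.97
Shortage per month = $557.28 / 12 = $46.44
Adjusted monthly = $1,321.97 + $46.44 = $1,368.41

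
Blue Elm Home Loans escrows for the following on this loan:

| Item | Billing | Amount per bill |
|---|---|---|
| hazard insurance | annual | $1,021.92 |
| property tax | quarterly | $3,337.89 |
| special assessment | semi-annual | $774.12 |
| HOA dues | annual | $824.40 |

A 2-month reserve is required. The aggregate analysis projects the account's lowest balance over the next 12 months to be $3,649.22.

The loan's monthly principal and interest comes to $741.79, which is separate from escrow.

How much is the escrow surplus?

$858.20

Hazard insurance = $1,021.92 annually
Property tax = $3,337.89 × 4 = $13,351.56 annually
Special assessment = $774.12 × 2 = $1,548.24 annually
HOA dues = $824.40 annually
Combined annual = $1,021.92 + $13,351.56 + $1,548.24 + $824.40 = $16,746.12
Per month = $16,746.12 / 12 = $1,395.51
Required reserve = 2 × $1,395.51 = $2,791.02
Excess over cushion: $3,649.22 − $2,791.02 = $858.20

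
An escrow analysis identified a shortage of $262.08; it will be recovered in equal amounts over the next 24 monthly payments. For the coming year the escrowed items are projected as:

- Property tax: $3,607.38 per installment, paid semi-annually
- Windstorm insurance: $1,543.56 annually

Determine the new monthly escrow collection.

$740.78

Property tax = $3,607.38 × 2 = $7,214.76 annually
Windstorm insurance = $1,543.56 annually
Combined annual = $7,214.76 + $1,543.56 = $8,758.32
Monthly = $8,758.32 ÷ 12 = $729.86
Shortage per month = $262.08 ÷ 24 = $10.92
Adjusted monthly = $729.86 + $10.92 = $740.78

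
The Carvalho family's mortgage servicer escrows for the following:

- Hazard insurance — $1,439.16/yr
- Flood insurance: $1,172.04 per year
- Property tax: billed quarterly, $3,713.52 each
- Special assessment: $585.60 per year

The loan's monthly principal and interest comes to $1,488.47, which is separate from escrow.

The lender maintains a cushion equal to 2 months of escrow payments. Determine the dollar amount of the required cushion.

$3,008.48

Hazard insurance — $1,439.16
Flood insurance — $1,172.04
Property tax — $3,713.52 × 4 = $14,854.08
Special assessment — $585.60
Yearly total = $1,439.16 + $1,172.04 + $14,854.08 + $585.60 = $18,050.88
Per month = $18,050.88 ÷ 12 = $1,504.24
Reserve = 2 × $1,504.24 = $3,008.48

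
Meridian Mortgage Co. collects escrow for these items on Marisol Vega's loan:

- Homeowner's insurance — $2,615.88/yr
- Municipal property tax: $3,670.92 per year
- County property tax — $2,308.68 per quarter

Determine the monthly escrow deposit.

Homeowner's insurance = $2,615.88 annually
Municipal property tax = $3,670.92 annually
County property tax = $2,308.68 × 4 = $9,234.72 annually
Yearly total = $2,615.88 + $3,670.92 + $9,234.72 = $15,521.52
Base monthly escrow = $15,521.52 / 12 = $1,293.46

$1,293.46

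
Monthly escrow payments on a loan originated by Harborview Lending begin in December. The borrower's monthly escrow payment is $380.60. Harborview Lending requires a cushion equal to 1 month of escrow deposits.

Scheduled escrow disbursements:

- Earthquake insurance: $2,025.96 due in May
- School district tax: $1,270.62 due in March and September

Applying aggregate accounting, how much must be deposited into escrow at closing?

$1,393.58

Cushion = 1 × $380.60 = $380.60
Trial balance (start $0, +$380.60 each month, − disbursements):
  Dec: +$380.60 → $380.60
  Jan: +$380.60 → $761.20
  Feb: +$380.60 → $1,141.80
  Mar: +$380.60 − $1,270.62 → $251.78
  Apr: +$380.60 → $632.38
  May: +$380.60 − $2,025.96 → -$1,012.98
  Jun: +$380.60 → -$632.38
  Jul: +$380.60 → -$251.78
  Aug: +$380.60 → $128.82
  Sep: +$380.60 − $1,270.62 → -$761.20
  Oct: +$380.60 → -$380.60
  Nov: +$380.60 → $0.00
Lowest trial balance = -$1,012.98 (May)
Initial deposit = cushion − low point = $380.60 − (-$1,012.98) = $1,393.58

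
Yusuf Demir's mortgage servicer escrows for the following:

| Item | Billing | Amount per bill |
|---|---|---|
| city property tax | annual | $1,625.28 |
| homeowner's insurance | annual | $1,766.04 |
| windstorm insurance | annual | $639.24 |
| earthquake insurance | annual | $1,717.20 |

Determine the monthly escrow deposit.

City property tax: $1,625.28 annually
Homeowner's insurance: $1,766.04 annually
Windstorm insurance: $639.24 annually
Earthquake insurance: $1,717.20 annually
Total per year = $1,625.28 + $1,766.04 + $639.24 + $1,717.20 = $5,747.76
Base monthly escrow = $5,747.76 ÷ 12 = $478.98

$478.98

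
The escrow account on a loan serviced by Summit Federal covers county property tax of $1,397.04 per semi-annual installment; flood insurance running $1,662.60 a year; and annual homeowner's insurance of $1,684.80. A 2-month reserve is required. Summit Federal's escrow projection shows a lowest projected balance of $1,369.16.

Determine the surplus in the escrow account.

County property tax: $1,397.04 × 2 = $2,794.08 annually
Flood insurance: $1,662.60 annually
Homeowner's insurance: $1,684.80 annually
Total per year = $6,141.48
Base monthly escrow = $6,141.48 / 12 = $511.79
Cushion = 2 × $511.79 = $1,023.58
Surplus = $1,369.16 − $1,023.58 = $345.58

$345.58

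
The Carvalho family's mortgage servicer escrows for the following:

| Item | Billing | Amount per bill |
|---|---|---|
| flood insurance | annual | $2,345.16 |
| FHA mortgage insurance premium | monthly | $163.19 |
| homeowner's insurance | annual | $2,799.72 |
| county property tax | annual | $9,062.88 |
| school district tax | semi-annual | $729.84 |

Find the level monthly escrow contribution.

Flood insurance = $2,345.16/yr
FHA mortgage insurance premium = $163.19 × 12 = $1,958.28/yr
Homeowner's insurance = $2,799.72/yr
County property tax = $9,062.88/yr
School district tax = $729.84 × 2 = $1,459.68/yr
Total annual escrow = $2,345.16 + $1,958.28 + $2,799.72 + $9,062.88 + $1,459.68 = $17,625.72
Monthly = $17,625.72 ÷ 12 = $1,468.81

$1,468.81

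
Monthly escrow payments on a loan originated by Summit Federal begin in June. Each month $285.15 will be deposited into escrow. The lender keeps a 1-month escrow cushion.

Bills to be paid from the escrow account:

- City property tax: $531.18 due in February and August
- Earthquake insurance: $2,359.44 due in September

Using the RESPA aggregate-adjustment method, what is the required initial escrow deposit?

$2,035.17

Cushion = 1 × $285.15 = $285.15
Trial balance (start $0, +$285.15 each month, − disbursements):
  Jun: +$285.15 → $285.15
  Jul: +$285.15 → $570.30
  Aug: +$285.15 − $531.18 → $324.27
  Sep: +$285.15 − $2,359.44 → -$1,750.02
  Oct: +$285.15 → -$1,464.87
  Nov: +$285.15 → -$1,179.72
  Dec: +$285.15 → -$894.57
  Jan: +$285.15 → -$609.42
  Feb: +$285.15 − $531.18 → -$855.45
  Mar: +$285.15 → -$570.30
  Apr: +$285.15 → -$285.15
  May: +$285.15 → $0.00
Lowest trial balance = -$1,750.02 (Sep)
Initial deposit = cushion − low point = $285.15 − (-$1,750.02) = $2,035.17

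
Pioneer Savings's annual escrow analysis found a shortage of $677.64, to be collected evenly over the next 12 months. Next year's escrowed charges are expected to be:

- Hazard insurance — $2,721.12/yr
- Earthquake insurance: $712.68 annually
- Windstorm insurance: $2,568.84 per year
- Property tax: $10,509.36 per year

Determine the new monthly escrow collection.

Hazard insurance: $2,721.12/yr
Earthquake insurance: $712.68/yr
Windstorm insurance: $2,568.84/yr
Property tax: $10,509.36/yr
Total per year = $2,721.12 + $712.68 + $2,568.84 + $10,509.36 = $16,512.00
Monthly escrow = $16,512.00 ÷ 12 = $1,376.00
Shortage per month = $677.64 / 12 = $56.47
New monthly escrow = $1,376.00 + $56.47 = $1,432.47

$1,432.47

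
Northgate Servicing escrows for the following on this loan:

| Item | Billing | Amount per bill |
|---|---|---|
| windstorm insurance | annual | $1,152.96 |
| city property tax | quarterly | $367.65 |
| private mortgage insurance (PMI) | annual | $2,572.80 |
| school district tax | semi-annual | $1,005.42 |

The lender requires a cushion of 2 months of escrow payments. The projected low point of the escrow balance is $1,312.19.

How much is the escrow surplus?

Windstorm insurance — $1,152.96 per year
City property tax — $367.65 × 4 = $1,470.60 per year
Private mortgage insurance (PMI) — $2,572.80 per year
School district tax — $1,005.42 × 2 = $2,010.84 per year
Yearly total = $1,152.96 + $1,470.60 + $2,572.80 + $2,010.84 = $7,207.20
Base monthly escrow = $7,207.20 ÷ 12 = $600.60
Required reserve = 2 × $600.60 = $1,201.20
Surplus = $1,312.19 − $1,201.20 = $110.99

$110.99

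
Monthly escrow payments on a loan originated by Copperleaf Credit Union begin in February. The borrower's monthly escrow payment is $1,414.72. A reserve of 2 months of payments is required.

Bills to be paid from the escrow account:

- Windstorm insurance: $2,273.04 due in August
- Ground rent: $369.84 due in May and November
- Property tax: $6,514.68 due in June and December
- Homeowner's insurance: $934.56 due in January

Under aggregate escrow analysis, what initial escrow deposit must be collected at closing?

$3,309.60

Cushion = 2 × $1,414.72 = $2,829.44
Trial balance (start $0, +$1,414.72 each month, − disbursements):
  Feb: +$1,414.72 → $1,414.72
  Mar: +$1,414.72 → $2,829.44
  Apr: +$1,414.72 → $4,244.16
  May: +$1,414.72 − $369.84 → $5,289.04
  Jun: +$1,414.72 − $6,514.68 → $189.08
  Jul: +$1,414.72 → $1,603.80
  Aug: +$1,414.72 − $2,273.04 → $745.48
  Sep: +$1,414.72 → $2,160.20
  Oct: +$1,414.72 → $3,574.92
  Nov: +$1,414.72 − $369.84 → $4,619.80
  Dec: +$1,414.72 − $6,514.68 → -$480.16
  Jan: +$1,414.72 − $934.56 → $0.00
Lowest trial balance = -$480.16 (Dec)
Initial deposit = cushion − low point = $2,829.44 − (-$480.16) = $3,309.60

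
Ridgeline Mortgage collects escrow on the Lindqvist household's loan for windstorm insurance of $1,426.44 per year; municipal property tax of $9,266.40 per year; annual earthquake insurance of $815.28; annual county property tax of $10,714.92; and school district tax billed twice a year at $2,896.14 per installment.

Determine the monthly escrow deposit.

$2,334.61

Windstorm insurance = $1,426.44/yr
Municipal property tax = $9,266.40/yr
Earthquake insurance = $815.28/yr
County property tax = $10,714.92/yr
School district tax = $2,896.14 × 2 = $5,792.28/yr
Combined annual = $28,015.32
Per month = $28,015.32 ÷ 12 = $2,334.61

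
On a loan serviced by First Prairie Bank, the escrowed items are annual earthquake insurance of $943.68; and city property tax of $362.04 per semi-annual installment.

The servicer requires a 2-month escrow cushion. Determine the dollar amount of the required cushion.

$277.96

Earthquake insurance — $943.68 annually
City property tax — $362.04 × 2 = $724.08 annually
Combined annual = $943.68 + $724.08 = $1,667.76
Monthly = $1,667.76 / 12 = $138.98
Required cushion = 2 × $138.98 = $277.96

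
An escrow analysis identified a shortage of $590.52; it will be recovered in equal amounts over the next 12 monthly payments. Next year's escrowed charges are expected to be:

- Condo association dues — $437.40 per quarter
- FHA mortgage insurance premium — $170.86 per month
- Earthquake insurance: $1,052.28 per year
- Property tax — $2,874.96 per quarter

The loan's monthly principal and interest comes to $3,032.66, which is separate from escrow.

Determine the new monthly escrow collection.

Condo association dues — $437.40 × 4 = $1,749.60 per year
FHA mortgage insurance premium — $170.86 × 12 = $2,050.32 per year
Earthquake insurance — $1,052.28 per year
Property tax — $2,874.96 × 4 = $11,499.84 per year
Total annual escrow = $1,749.60 + $2,050.32 + $1,052.28 + $11,499.84 = $16,352.04
Monthly = $16,352.04 ÷ 12 = $1,362.67
Shortage per month = $590.52 ÷ 12 = $49.21
Adjusted monthly = $1,362.67 + $49.21 = $1,411.88

$1,411.88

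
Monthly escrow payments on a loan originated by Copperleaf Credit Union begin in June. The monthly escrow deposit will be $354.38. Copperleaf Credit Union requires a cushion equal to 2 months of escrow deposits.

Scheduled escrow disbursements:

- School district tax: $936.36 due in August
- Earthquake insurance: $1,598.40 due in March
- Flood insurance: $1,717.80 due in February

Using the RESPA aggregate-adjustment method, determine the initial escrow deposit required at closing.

Cushion = 2 × $354.38 = $708.76
Trial balance (start $0, +$354.38 each month, − disbursements):
  Jun: +$354.38 → $354.38
  Jul: +$354.38 → $708.76
  Aug: +$354.38 − $936.36 → $126.78
  Sep: +$354.38 → $481.16
  Oct: +$354.38 → $835.54
  Nov: +$354.38 → $1,189.92
  Dec: +$354.38 → $1,544.30
  Jan: +$354.38 → $1,898.68
  Feb: +$354.38 − $1,717.80 → $535.26
  Mar: +$354.38 − $1,598.40 → -$708.76
  Apr: +$354.38 → -$354.38
  May: +$354.38 → $0.00
Lowest trial balance = -$708.76 (Mar)
Initial deposit = cushion − low point = $708.76 − (-$708.76) = $1,417.52

$1,417.52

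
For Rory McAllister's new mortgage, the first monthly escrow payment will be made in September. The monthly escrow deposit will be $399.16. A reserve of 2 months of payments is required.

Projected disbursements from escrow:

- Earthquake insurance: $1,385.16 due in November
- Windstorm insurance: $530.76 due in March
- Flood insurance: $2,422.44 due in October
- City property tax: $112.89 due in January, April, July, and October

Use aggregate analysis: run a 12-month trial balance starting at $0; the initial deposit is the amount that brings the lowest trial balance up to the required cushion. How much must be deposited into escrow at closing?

Cushion = 2 × $399.16 = $798.32
Trial balance (start $0, +$399.16 each month, − disbursements):
  Sep: +$399.16 → $399.16
  Oct: +$399.16 − $2,535.33 → -$1,737.01
  Nov: +$399.16 − $1,385.16 → -$2,723.01
  Dec: +$399.16 → -$2,323.85
  Jan: +$399.16 − $112.89 → -$2,037.58
  Feb: +$399.16 → -$1,638.42
  Mar: +$399.16 − $530.76 → -$1,770.02
  Apr: +$399.16 − $112.89 → -$1,483.75
  May: +$399.16 → -$1,084.59
  Jun: +$399.16 → -$685.43
  Jul: +$399.16 − $112.89 → -$399.16
  Aug: +$399.16 → $0.00
Lowest trial balance = -$2,723.01 (Nov)
Initial deposit = cushion − low point = $798.32 − (-$2,723.01) = $3,521.33

$3,521.33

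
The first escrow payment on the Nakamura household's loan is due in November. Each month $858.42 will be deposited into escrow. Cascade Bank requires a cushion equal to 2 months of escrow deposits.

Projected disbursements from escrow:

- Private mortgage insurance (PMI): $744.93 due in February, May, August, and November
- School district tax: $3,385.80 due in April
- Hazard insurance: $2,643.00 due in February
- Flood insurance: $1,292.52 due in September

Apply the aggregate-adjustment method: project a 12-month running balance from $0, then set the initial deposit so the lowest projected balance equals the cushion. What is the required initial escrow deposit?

Cushion = 2 × $858.42 = $1,716.84
Trial balance (start $0, +$858.42 each month, − disbursements):
  Nov: +$858.42 − $744.93 → $113.49
  Dec: +$858.42 → $971.91
  Jan: +$858.42 → $1,830.33
  Feb: +$858.42 − $3,387.93 → -$699.18
  Mar: +$858.42 → $159.24
  Apr: +$858.42 − $3,385.80 → -$2,368.14
  May: +$858.42 − $744.93 → -$2,254.65
  Jun: +$858.42 → -$1,396.23
  Jul: +$858.42 → -$537.81
  Aug: +$858.42 − $744.93 → -$424.32
  Sep: +$858.42 − $1,292.52 → -$858.42
  Oct: +$858.42 → $0.00
Lowest trial balance = -$2,368.14 (Apr)
Initial deposit = cushion − low point = $1,716.84 − (-$2,368.14) = $4,084.98

$4,084.98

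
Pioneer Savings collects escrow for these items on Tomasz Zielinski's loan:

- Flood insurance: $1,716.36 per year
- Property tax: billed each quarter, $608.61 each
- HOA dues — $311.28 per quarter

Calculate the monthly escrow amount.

$449.66

Flood insurance: $1,716.36
Property tax: $608.61 × 4 = $2,434.44
HOA dues: $311.28 × 4 = $1,245.12
Yearly total = $5,395.92
Per month = $5,395.92 ÷ 12 = $449.66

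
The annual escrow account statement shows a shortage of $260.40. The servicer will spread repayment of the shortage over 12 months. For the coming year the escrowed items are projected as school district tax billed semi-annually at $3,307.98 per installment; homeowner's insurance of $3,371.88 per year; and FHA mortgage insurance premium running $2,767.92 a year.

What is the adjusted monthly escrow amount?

$1,084.68

School district tax — $3,307.98 × 2 = $6,615.96
Homeowner's insurance — $3,371.88
FHA mortgage insurance premium — $2,767.92
Combined annual = $6,615.96 + $3,371.88 + $2,767.92 = $12,755.76
Monthly escrow = $12,755.76 / 12 = $1,062.98
Shortage spread = $260.40 ÷ 12 = $21.70/mo
Adjusted monthly = $1,062.98 + $21.70 = $1,084.68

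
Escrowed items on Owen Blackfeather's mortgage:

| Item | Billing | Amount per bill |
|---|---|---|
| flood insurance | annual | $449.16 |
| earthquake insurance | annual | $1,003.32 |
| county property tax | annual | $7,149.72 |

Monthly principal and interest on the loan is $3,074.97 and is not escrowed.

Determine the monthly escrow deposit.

Flood insurance = $449.16 annually
Earthquake insurance = $1,003.32 annually
County property tax = $7,149.72 annually
Combined annual = $8,602.20
Per month = $8,602.20 ÷ 12 = $716.85

$716.85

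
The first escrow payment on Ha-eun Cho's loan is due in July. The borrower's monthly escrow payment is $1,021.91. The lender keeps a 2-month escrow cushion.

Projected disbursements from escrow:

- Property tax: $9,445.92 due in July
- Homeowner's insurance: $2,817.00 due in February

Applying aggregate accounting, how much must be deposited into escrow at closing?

$10,467.83

Cushion = 2 × $1,021.91 = $2,043.82
Trial balance (start $0, +$1,021.91 each month, − disbursements):
  Jul: +$1,021.91 − $9,445.92 → -$8,424.01
  Aug: +$1,021.91 → -$7,402.10
  Sep: +$1,021.91 → -$6,380.19
  Oct: +$1,021.91 → -$5,358.28
  Nov: +$1,021.91 → -$4,336.37
  Dec: +$1,021.91 → -$3,314.46
  Jan: +$1,021.91 → -$2,292.55
  Feb: +$1,021.91 − $2,817.00 → -$4,087.64
  Mar: +$1,021.91 → -$3,065.73
  Apr: +$1,021.91 → -$2,043.82
  May: +$1,021.91 → -$1,021.91
  Jun: +$1,021.91 → $0.00
Lowest trial balance = -$8,424.01 (Jul)
Initial deposit = cushion − low point = $2,043.82 − (-$8,424.01) = $10,467.83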